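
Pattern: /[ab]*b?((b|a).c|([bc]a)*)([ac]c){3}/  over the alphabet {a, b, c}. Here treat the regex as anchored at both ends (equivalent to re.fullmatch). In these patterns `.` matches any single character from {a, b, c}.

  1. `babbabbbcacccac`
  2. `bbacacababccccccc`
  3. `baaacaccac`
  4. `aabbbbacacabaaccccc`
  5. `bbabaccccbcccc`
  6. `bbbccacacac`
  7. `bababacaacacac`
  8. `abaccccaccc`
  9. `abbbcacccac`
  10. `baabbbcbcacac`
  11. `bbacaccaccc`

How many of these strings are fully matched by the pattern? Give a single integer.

7

1 → match
2 → no match
3 → no match
4 → match
5 → no match
6 → match
7 → match
8 → match
9 → match
10 → no match
11 → match
Total matched: 7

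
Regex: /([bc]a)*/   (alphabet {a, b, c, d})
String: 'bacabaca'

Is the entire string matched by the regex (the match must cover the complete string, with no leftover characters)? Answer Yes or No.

Yes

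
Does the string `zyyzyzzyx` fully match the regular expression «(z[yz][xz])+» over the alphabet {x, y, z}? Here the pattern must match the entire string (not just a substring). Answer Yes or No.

No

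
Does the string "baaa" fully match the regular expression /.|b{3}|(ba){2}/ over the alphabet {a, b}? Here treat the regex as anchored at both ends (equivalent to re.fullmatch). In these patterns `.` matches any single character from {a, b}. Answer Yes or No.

No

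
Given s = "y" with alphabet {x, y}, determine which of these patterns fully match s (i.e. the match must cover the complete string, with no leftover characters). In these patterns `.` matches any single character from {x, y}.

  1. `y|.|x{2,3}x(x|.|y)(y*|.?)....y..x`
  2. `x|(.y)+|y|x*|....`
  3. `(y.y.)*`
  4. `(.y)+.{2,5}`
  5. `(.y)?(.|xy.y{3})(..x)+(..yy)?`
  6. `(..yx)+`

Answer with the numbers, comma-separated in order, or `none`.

1, 2

1 → match
2 → match
3 → no match
4 → no match
5 → no match
6 → no match — must end with "yx"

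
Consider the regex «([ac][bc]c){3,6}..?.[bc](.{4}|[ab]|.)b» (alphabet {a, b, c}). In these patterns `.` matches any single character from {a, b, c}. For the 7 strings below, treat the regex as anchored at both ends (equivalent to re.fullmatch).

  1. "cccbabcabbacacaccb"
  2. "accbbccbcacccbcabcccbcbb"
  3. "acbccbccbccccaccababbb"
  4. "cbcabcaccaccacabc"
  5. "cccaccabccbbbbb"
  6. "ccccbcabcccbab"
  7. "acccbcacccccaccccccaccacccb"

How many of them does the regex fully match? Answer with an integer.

1 → no match
2 → no match
3 → no match
4 → no match — must end with "b"
5 → match
6 → match
7 → match
Total matched: 3

3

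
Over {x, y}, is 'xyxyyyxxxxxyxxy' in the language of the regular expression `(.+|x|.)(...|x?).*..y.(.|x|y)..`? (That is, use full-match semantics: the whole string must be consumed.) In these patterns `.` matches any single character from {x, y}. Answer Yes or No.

No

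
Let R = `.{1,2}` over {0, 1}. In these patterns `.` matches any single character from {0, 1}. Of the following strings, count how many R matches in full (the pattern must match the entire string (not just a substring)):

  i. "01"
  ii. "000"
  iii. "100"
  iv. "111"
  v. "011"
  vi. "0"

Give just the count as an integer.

i → match
ii → no match
iii → no match
iv → no match
v → no match
vi → match
Total matched: 2

2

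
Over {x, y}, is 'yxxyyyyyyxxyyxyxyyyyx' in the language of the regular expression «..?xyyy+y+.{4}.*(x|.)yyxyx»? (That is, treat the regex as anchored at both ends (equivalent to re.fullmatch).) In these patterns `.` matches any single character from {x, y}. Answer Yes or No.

Every match must end with 'yyxyx', but 'yxxyyyyyyxxyyxyxyyyyx' does not.

No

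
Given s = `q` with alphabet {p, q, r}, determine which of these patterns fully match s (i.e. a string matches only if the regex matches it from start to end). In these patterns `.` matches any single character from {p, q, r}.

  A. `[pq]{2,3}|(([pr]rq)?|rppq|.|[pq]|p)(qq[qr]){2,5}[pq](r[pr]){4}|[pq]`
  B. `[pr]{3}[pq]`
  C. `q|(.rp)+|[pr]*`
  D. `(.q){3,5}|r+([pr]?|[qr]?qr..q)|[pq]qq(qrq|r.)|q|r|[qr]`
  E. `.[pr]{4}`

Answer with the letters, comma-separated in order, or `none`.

A → match
B → no match
C → match
D → match
E → no match

A, C, D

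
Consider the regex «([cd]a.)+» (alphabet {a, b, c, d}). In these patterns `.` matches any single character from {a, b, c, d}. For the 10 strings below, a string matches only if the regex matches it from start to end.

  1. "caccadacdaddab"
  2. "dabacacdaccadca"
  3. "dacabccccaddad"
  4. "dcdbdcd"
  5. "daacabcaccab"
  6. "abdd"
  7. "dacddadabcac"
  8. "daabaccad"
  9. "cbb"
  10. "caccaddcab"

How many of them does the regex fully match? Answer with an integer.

1

1 → no match
2 → no match
3 → no match
4. "dcdbdcd" → no match
5. "daacabcaccab" → match
6. "abdd" → no match
7. "dacddadabcac" → no match
8. "daabaccad" → no match
9. "cbb" → no match
10. "caccaddcab" → no match
Total matched: 1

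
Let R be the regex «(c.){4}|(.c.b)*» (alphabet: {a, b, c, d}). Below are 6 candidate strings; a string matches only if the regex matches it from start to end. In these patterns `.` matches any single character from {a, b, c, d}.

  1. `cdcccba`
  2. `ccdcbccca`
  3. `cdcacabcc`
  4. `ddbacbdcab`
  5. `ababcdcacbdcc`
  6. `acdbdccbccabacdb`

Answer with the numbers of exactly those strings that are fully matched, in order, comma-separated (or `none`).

6

1 → no match
2 → no match
3 → no match
4 → no match
5 → no match
6 → match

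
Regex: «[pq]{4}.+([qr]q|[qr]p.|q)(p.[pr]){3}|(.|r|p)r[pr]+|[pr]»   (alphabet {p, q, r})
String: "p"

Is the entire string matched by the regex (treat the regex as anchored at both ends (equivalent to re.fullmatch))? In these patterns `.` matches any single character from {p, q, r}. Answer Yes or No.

Yes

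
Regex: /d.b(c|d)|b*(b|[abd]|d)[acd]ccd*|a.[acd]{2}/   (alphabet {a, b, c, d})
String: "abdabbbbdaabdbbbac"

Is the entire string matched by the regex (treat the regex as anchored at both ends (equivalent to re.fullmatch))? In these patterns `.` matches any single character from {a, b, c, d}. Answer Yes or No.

No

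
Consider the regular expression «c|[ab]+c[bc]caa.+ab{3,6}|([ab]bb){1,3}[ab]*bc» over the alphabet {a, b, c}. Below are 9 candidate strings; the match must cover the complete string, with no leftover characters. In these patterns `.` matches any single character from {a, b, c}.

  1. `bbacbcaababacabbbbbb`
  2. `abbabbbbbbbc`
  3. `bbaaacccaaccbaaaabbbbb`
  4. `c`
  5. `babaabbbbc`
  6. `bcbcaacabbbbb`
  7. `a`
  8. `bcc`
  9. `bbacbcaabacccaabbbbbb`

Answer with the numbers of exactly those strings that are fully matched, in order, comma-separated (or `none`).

1, 2, 3, 4, 6, 9

1 → match
2 → match
3 → match
4 → match
5 → no match
6 → match
7 → no match
8 → no match
9 → match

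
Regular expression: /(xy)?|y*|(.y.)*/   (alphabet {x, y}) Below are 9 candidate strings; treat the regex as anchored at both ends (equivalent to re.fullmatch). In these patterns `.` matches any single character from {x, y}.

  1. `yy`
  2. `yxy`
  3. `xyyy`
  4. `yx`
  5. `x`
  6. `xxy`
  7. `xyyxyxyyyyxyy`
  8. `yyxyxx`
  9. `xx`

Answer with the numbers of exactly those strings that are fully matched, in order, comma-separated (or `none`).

1. `yy` → match
2. `yxy` → no match
3. `xyyy` → no match
4. `yx` → no match
5. `x` → no match
6. `xxy` → no match
7 → no match
8. `yyxyxx` → no match
9. `xx` → no match

1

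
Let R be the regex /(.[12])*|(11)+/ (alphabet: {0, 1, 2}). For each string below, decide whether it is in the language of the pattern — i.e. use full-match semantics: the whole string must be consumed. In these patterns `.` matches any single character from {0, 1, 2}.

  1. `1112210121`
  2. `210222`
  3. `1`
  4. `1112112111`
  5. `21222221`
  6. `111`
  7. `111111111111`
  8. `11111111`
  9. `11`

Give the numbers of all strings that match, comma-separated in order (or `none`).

1, 2, 4, 5, 7, 8, 9

1 → match
2 → match
3 → no match
4 → match
5 → match
6 → no match
7 → match
8 → match
9 → match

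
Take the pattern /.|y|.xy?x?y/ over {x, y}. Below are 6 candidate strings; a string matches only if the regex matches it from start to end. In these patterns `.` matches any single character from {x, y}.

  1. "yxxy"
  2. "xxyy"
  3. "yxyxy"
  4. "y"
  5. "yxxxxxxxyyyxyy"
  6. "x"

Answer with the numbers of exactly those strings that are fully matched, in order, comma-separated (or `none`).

1 → match
2 → match
3 → match
4 → match
5 → no match
6 → match

1, 2, 3, 4, 6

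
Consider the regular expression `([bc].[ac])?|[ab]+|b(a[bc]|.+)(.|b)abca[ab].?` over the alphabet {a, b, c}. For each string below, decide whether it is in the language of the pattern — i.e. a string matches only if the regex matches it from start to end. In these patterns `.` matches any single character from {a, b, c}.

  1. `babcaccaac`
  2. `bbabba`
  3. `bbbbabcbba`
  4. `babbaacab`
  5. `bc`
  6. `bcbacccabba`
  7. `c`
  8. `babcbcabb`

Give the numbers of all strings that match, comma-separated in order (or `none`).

1 → no match
2 → match
3 → no match
4 → no match
5 → no match
6 → no match
7 → no match
8 → no match

2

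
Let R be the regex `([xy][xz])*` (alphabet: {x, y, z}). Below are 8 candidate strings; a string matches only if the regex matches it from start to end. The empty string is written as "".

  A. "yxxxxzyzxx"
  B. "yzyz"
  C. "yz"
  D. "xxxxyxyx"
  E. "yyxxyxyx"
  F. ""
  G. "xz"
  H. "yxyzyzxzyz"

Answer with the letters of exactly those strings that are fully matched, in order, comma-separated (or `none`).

A, B, C, D, F, G, H

A → match
B → match
C → match
D → match
E → no match
F → match
G → match
H → match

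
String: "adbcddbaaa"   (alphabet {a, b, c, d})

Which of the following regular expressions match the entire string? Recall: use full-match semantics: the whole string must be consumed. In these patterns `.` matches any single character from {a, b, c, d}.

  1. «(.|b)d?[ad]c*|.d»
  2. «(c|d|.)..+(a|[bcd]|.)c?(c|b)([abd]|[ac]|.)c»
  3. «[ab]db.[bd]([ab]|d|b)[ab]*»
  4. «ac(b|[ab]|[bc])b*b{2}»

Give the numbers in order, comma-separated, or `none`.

3

1 → no match
2 → no match — must end with "c"
3 → match
4 → no match — must start with "ac"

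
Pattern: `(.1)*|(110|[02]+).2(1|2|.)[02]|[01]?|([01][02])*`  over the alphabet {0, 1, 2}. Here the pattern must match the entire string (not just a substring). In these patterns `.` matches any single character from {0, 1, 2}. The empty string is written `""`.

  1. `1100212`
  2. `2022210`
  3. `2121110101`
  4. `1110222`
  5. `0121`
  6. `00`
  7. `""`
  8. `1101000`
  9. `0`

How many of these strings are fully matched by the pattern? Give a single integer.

1. `1100212` → match
2. `2022210` → match
3. `2121110101` → match
4. `1110222` → no match
5. `0121` → match
6. `00` → match
7. `""` → match
8. `1101000` → no match
9. `0` → match
Total matched: 7

7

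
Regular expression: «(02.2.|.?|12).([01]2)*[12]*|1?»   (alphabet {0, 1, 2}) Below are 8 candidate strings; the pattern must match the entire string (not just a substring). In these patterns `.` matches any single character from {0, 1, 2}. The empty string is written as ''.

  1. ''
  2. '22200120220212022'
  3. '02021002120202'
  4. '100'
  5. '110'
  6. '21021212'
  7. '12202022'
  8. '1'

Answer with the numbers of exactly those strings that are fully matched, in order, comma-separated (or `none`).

1, 3, 6, 7, 8

1. '' → match
2 → no match
3 → match
4. '100' → no match
5. '110' → no match
6. '21021212' → match
7. '12202022' → match
8. '1' → match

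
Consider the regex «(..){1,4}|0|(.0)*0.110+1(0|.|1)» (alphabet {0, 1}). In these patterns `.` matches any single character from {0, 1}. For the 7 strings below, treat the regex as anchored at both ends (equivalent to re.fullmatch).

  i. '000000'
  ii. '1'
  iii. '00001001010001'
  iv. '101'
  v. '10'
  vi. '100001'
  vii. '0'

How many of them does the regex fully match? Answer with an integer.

4

i → match
ii → no match
iii → no match
iv → no match
v → match
vi → match
vii → match
Total matched: 4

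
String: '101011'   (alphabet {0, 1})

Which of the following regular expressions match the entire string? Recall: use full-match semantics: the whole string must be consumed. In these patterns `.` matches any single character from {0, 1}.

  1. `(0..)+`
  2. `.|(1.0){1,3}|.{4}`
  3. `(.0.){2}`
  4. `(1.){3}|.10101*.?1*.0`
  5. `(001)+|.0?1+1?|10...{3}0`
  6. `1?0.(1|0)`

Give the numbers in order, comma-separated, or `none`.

1 → no match — must start with '0'
2 → no match
3 → no match
4 → match
5 → no match
6 → no match

4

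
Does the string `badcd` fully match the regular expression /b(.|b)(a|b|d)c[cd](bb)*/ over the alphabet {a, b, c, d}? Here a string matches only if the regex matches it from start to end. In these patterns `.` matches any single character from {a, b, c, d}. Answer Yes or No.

Yes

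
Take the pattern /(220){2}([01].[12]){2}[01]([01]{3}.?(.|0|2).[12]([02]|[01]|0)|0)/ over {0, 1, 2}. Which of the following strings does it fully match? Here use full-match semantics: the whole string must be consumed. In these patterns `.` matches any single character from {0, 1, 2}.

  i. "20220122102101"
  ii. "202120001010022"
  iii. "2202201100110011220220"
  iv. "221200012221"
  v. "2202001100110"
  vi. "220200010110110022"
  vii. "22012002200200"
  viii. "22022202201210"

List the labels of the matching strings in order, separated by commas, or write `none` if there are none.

i → no match — must start with "220"
ii → no match — must start with "220"
iii → no match
iv → no match — must start with "220"
v → no match
vi → no match
vii → no match
viii → no match

none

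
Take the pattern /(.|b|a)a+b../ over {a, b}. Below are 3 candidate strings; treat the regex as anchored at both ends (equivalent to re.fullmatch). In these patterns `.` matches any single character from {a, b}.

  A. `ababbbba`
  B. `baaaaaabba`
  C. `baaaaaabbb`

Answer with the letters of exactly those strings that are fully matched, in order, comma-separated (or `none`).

A → no match
B → match
C → match

B, C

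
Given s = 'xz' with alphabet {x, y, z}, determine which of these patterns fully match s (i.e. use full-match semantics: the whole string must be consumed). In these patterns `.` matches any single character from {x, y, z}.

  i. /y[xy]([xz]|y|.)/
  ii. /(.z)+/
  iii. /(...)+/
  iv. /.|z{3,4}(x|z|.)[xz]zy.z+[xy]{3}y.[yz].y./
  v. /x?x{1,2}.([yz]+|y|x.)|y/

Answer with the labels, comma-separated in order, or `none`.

i → no match — must start with 'y'
ii → match
iii → no match
iv → no match
v → no match

ii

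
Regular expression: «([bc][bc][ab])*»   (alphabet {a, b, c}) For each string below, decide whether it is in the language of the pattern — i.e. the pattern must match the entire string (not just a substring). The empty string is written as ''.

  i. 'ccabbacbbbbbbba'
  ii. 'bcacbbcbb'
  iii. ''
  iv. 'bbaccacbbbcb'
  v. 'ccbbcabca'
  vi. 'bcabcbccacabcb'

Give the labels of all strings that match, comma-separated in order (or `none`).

i, ii, iii, iv, v

i → match
ii → match
iii → match
iv → match
v → match
vi → no match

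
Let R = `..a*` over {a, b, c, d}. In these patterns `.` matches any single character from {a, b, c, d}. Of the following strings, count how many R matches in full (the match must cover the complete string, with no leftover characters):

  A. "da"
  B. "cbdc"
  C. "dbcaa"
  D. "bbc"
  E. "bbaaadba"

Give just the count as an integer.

A. "da" → match
B. "cbdc" → no match
C. "dbcaa" → no match
D. "bbc" → no match
E. "bbaaadba" → no match
Total matched: 1

1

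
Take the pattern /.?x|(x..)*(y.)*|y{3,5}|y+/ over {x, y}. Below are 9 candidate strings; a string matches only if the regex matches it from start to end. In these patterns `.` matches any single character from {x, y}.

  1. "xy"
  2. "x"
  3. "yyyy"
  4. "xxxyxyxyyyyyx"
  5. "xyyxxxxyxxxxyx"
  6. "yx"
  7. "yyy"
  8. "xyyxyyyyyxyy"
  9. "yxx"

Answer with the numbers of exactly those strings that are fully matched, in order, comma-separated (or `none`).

1 → no match
2 → match
3 → match
4 → match
5 → match
6 → match
7 → match
8 → match
9 → no match

2, 3, 4, 5, 6, 7, 8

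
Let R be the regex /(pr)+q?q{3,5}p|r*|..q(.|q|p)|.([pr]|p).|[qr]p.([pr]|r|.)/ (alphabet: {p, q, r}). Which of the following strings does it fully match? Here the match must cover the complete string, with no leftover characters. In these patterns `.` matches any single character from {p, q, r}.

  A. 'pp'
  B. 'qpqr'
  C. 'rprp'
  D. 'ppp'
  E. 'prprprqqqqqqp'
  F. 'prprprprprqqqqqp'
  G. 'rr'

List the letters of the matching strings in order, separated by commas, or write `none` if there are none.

B, C, D, E, F, G

A → no match
B → match
C → match
D → match
E → match
F → match
G → match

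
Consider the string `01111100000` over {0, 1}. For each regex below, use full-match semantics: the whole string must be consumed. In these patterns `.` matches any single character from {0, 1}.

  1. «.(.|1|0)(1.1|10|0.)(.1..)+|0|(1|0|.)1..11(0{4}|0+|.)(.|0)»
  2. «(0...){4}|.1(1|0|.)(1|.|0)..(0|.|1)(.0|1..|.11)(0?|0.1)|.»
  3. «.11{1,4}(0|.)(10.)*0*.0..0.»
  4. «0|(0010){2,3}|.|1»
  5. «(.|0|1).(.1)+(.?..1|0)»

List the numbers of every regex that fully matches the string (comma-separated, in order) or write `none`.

1, 3

1 → match
2 → no match
3 → match
4 → no match
5 → no match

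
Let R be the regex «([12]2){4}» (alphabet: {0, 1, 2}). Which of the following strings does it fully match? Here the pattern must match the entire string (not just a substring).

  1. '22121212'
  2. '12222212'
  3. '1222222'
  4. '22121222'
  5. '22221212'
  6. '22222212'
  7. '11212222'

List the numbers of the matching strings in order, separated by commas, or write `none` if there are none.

1 → match
2 → match
3 → no match
4 → match
5 → match
6 → match
7 → no match

1, 2, 4, 5, 6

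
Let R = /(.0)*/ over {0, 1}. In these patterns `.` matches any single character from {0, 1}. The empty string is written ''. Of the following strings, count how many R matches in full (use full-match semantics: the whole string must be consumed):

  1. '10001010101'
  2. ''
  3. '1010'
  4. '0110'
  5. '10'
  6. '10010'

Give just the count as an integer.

1 → no match
2 → match
3 → match
4 → no match
5 → match
6 → no match
Total matched: 3

3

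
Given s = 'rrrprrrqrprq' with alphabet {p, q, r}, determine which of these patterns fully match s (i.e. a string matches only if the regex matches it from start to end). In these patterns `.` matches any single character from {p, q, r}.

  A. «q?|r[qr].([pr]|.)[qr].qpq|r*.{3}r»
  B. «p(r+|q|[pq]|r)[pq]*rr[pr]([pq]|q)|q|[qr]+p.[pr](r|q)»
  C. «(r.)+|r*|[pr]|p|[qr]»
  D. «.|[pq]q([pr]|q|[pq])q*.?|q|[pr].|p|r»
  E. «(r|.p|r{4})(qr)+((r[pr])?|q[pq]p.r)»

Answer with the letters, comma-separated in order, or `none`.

C

A → no match
B → no match
C → match
D → no match
E → no match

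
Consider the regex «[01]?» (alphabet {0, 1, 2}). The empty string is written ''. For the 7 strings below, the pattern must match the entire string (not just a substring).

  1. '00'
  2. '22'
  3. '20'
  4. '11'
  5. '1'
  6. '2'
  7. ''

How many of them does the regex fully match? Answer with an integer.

2

1. '00' → no match
2. '22' → no match
3. '20' → no match
4. '11' → no match
5. '1' → match
6. '2' → no match
7. '' → match
Total matched: 2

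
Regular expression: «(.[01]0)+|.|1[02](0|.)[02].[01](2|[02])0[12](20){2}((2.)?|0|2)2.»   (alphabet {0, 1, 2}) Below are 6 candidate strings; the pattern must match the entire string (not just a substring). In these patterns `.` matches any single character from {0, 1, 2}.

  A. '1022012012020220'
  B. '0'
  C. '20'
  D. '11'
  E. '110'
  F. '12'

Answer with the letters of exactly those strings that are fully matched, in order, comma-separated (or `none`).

A, B, E

A → match
B → match
C → no match
D → no match
E → match
F → no match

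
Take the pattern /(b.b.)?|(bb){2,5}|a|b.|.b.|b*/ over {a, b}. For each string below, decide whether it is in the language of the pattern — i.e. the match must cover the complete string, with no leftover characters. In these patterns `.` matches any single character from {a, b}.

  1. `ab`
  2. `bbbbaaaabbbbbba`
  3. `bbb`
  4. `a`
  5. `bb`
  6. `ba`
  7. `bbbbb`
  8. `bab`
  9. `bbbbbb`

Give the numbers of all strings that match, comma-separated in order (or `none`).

3, 4, 5, 6, 7, 9

1 → no match
2 → no match
3 → match
4 → match
5 → match
6 → match
7 → match
8 → no match
9 → match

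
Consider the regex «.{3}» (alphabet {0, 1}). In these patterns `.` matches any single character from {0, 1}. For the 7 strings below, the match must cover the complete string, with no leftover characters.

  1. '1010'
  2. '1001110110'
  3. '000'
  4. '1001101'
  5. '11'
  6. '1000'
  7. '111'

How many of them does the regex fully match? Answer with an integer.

1 → no match
2 → no match
3 → match
4 → no match
5 → no match
6 → no match
7 → match
Total matched: 2

2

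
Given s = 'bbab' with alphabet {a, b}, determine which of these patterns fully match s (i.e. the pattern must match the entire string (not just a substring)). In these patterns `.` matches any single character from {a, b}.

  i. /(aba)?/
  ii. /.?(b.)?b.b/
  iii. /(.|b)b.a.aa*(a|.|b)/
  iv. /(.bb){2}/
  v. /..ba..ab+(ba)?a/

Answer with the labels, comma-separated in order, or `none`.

ii

i → no match
ii → match
iii → no match
iv → no match — must end with 'bb'
v → no match — must end with 'a'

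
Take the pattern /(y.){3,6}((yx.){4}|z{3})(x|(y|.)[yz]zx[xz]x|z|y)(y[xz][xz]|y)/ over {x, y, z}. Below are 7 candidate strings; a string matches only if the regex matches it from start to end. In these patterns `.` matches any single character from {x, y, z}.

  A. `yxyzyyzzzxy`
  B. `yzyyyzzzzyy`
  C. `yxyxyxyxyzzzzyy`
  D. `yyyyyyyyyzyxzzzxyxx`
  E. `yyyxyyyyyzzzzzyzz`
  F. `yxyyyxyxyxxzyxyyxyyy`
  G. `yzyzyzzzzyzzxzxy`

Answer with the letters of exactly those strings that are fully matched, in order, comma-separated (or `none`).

A → match
B → match
C → match
D → match
E → match
F → no match
G → match

A, B, C, D, E, G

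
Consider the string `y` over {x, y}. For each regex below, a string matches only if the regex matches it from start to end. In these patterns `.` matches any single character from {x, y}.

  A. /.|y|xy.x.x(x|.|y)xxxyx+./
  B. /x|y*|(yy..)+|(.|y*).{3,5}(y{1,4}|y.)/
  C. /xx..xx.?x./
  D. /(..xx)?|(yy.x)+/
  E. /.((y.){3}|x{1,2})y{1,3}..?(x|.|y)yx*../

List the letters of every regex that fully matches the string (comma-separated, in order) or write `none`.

A, B

A → match
B → match
C → no match — must start with `xx`
D → no match
E → no match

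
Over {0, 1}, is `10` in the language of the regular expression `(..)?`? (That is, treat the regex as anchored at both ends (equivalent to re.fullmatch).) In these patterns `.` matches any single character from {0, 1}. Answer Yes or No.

Yes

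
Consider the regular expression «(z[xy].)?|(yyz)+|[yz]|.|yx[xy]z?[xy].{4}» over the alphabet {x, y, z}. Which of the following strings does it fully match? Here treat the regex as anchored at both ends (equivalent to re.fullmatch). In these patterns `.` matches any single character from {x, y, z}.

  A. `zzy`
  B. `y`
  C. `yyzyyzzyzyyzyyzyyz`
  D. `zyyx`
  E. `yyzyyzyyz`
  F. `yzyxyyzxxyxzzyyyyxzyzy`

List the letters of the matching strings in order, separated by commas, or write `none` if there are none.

A → no match
B → match
C → no match
D → no match
E → match
F → no match

B, E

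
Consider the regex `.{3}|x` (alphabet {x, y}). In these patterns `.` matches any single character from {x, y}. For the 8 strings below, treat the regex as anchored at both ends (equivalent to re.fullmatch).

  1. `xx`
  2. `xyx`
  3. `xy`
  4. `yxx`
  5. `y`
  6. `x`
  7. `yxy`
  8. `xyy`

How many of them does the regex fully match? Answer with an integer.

5

1 → no match
2 → match
3 → no match
4 → match
5 → no match
6 → match
7 → match
8 → match
Total matched: 5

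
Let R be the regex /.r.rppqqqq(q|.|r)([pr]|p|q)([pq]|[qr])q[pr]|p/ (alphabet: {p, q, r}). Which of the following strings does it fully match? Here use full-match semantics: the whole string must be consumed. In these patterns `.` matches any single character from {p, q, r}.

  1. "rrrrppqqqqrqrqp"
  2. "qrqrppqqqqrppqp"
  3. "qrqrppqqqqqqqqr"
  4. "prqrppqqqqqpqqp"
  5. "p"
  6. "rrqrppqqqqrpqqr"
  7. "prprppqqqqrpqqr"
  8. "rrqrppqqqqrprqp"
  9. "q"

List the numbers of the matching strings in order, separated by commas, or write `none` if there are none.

1 → match
2 → match
3 → match
4 → match
5 → match
6 → match
7 → match
8 → match
9 → no match

1, 2, 3, 4, 5, 6, 7, 8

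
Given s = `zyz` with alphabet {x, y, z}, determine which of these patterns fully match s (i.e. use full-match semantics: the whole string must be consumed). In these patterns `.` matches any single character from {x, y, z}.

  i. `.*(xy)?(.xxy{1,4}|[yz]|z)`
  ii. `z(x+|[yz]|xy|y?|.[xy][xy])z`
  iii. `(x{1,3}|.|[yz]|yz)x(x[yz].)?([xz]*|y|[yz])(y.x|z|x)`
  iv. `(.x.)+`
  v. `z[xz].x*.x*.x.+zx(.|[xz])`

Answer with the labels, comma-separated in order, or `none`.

i → match
ii → match
iii → no match
iv → no match
v → no match

i, ii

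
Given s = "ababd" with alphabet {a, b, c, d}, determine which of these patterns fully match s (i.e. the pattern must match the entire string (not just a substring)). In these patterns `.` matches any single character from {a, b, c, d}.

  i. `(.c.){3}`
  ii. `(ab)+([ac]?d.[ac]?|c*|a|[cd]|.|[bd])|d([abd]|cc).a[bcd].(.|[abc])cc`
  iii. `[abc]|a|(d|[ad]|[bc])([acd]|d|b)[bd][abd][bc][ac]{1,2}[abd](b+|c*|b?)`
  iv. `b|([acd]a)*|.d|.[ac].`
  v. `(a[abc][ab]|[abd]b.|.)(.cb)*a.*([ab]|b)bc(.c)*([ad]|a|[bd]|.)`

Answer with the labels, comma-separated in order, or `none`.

i → no match
ii → match
iii → no match
iv → no match
v → no match

ii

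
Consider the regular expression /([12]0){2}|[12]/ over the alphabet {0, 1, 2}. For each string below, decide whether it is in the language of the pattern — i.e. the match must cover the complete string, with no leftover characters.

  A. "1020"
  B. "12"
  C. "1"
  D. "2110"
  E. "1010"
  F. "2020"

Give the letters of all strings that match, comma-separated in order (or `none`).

A. "1020" → match
B. "12" → no match
C. "1" → match
D. "2110" → no match
E. "1010" → match
F. "2020" → match

A, C, E, F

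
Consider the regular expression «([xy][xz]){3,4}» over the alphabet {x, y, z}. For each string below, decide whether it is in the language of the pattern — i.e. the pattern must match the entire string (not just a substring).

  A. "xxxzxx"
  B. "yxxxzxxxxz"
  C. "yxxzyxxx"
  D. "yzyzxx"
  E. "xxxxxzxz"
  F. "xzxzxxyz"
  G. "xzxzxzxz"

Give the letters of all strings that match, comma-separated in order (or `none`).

A, C, D, E, F, G

A → match
B → no match
C → match
D → match
E → match
F → match
G → match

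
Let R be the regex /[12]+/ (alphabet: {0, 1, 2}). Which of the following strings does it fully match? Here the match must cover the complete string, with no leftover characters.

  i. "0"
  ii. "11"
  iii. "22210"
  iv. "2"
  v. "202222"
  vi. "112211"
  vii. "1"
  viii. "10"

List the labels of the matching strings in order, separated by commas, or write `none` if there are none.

i. "0" → no match
ii. "11" → match
iii. "22210" → no match
iv. "2" → match
v. "202222" → no match
vi. "112211" → match
vii. "1" → match
viii. "10" → no match

ii, iv, vi, vii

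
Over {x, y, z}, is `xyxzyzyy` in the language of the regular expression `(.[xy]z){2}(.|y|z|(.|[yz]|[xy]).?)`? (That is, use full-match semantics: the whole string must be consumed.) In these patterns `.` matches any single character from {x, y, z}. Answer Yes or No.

No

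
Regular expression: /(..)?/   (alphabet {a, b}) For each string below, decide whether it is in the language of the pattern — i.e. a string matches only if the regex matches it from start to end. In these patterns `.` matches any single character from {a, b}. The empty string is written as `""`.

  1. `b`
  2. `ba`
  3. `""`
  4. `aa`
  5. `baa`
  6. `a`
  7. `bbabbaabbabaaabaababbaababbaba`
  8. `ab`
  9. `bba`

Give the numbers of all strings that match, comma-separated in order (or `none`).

1 → no match
2 → match
3 → match
4 → match
5 → no match
6 → no match
7 → no match
8 → match
9 → no match

2, 3, 4, 8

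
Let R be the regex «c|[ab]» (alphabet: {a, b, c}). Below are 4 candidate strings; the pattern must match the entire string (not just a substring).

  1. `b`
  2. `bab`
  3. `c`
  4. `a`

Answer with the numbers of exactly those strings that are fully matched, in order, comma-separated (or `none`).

1 → match
2 → no match
3 → match
4 → match

1, 3, 4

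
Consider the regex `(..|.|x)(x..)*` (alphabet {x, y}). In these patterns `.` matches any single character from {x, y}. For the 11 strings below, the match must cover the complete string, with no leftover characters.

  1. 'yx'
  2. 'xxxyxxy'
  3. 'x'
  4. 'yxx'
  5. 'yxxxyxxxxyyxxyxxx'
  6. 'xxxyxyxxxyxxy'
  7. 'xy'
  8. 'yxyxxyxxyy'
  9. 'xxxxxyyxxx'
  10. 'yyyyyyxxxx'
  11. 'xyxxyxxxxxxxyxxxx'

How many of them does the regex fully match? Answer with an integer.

9

1. 'yx' → match
2. 'xxxyxxy' → match
3. 'x' → match
4. 'yxx' → no match
5 → match
6 → match
7. 'xy' → match
8. 'yxyxxyxxyy' → match
9. 'xxxxxyyxxx' → match
10. 'yyyyyyxxxx' → no match
11 → match
Total matched: 9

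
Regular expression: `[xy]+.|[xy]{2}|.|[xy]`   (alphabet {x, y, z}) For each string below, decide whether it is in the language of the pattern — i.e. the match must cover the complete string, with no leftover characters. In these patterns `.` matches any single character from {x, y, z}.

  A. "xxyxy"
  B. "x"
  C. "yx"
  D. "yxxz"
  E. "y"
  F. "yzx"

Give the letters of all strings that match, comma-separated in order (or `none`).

A, B, C, D, E

A. "xxyxy" → match
B. "x" → match
C. "yx" → match
D. "yxxz" → match
E. "y" → match
F. "yzx" → no match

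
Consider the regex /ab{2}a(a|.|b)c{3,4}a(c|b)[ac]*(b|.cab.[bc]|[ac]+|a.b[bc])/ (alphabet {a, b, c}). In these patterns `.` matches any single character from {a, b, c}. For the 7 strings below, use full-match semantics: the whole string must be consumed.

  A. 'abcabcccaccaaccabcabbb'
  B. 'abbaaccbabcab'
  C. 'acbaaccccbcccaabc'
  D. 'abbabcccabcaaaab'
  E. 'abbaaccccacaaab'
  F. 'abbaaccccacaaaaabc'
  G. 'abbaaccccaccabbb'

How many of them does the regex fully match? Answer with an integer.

A → no match
B → no match
C → no match — must start with 'ab'
D → match
E → match
F → match
G → match
Total matched: 4

4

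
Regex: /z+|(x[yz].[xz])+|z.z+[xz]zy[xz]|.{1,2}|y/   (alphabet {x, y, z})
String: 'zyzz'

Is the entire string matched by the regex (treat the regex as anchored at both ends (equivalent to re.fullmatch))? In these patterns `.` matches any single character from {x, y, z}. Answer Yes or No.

No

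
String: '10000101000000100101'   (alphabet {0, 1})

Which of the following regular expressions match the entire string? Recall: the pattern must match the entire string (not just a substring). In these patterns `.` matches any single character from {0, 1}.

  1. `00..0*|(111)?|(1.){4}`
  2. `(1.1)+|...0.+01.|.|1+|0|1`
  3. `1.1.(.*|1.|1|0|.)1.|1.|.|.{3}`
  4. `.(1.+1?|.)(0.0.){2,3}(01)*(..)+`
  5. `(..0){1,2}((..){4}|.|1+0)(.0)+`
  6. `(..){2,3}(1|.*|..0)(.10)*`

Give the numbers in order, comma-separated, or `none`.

1 → no match
2 → no match
3 → no match
4 → match
5 → no match — must end with '0'
6 → match

4, 6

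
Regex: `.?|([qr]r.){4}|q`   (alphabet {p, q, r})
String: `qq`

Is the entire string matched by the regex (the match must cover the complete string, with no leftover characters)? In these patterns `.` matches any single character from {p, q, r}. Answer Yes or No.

No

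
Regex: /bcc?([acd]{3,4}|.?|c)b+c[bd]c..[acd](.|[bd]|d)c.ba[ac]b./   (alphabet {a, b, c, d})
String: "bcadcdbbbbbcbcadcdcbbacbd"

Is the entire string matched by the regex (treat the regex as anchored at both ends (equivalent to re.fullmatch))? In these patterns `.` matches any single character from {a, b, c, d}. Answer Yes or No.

Yes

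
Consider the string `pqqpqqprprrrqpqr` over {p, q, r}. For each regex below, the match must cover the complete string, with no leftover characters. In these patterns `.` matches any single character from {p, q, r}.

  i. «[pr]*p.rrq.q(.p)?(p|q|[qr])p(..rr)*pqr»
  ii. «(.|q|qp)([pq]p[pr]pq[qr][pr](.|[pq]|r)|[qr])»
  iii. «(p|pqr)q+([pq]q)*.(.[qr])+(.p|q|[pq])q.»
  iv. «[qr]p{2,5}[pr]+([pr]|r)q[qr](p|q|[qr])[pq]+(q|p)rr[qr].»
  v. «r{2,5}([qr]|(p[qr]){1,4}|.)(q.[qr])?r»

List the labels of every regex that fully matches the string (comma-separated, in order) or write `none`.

i → no match
ii → no match
iii → match
iv → no match
v → no match — must start with `r`

iii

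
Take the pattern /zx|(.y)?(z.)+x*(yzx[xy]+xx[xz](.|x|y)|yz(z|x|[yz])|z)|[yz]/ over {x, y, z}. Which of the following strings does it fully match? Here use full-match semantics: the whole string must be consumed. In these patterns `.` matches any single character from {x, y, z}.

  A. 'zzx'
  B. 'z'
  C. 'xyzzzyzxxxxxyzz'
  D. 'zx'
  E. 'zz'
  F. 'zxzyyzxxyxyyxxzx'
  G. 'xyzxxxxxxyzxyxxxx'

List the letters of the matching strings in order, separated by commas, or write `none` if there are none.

B, C, D, F, G

A → no match
B → match
C → match
D → match
E → no match
F → match
G → match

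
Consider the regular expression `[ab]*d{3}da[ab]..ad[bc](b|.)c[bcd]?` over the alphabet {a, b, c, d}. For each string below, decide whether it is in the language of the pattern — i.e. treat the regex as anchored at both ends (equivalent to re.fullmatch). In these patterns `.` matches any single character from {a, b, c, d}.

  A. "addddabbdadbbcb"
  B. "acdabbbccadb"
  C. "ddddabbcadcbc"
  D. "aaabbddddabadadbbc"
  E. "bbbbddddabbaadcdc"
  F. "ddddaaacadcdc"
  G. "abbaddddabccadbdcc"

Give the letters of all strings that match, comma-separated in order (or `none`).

A → match
B → no match
C → match
D → match
E → match
F → match
G → match

A, C, D, E, F, G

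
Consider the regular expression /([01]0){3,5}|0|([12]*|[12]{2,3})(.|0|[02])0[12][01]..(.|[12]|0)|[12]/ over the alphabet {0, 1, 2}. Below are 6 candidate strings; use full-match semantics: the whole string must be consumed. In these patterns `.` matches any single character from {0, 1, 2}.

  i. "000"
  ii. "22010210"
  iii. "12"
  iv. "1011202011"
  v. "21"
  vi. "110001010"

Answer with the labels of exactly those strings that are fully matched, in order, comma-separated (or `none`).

i → no match
ii → match
iii → no match
iv → no match
v → no match
vi → no match

ii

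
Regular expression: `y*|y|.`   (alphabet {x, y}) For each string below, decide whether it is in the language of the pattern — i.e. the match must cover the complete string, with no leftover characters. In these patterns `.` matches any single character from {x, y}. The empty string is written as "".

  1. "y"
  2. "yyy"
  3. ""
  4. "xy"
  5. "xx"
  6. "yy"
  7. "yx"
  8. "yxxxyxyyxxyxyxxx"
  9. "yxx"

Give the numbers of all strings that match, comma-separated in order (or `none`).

1. "y" → match
2. "yyy" → match
3. "" → match
4. "xy" → no match
5. "xx" → no match
6. "yy" → match
7. "yx" → no match
8 → no match
9. "yxx" → no match

1, 2, 3, 6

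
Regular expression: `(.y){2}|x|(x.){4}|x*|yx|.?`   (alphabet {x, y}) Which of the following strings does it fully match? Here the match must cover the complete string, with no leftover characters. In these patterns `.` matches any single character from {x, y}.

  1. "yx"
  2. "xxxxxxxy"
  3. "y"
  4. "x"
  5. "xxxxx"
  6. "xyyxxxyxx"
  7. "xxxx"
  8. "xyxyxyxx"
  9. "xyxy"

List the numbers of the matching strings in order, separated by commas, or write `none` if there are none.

1 → match
2 → match
3 → match
4 → match
5 → match
6 → no match
7 → match
8 → match
9 → match

1, 2, 3, 4, 5, 7, 8, 9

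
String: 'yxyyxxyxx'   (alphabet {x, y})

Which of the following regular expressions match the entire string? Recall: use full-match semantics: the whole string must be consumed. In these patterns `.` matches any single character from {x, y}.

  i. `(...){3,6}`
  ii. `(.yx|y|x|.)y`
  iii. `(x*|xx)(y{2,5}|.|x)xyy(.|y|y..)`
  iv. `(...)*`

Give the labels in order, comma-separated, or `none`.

i, iv

i → match
ii → no match — must end with 'y'
iii → no match
iv → match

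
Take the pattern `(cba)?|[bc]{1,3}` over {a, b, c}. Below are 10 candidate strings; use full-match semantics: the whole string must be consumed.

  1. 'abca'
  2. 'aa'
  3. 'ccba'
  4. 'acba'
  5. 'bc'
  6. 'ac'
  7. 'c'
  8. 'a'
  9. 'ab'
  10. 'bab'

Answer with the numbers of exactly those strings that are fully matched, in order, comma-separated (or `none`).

5, 7

1 → no match
2 → no match
3 → no match
4 → no match
5 → match
6 → no match
7 → match
8 → no match
9 → no match
10 → no match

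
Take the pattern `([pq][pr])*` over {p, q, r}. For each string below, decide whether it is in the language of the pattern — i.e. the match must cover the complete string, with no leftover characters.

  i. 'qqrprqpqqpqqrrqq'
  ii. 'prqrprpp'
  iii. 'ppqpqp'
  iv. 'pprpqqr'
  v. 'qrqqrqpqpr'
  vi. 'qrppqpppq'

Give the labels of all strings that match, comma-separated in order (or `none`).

i → no match
ii → match
iii → match
iv → no match
v → no match
vi → no match

ii, iii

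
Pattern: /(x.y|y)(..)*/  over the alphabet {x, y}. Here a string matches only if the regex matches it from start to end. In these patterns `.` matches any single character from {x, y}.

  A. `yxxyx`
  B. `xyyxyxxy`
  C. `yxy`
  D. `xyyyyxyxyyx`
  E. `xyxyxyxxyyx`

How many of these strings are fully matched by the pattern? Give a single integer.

3

A → match
B → no match
C → match
D → match
E → no match
Total matched: 3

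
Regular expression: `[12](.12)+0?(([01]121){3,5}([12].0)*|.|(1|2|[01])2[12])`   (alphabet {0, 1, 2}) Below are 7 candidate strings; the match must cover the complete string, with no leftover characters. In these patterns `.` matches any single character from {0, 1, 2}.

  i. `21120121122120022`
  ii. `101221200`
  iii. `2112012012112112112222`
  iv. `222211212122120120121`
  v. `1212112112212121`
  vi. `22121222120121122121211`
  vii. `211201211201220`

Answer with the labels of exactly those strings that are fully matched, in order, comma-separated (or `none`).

i → match
ii → match
iii → match
iv → no match
v → match
vi → no match
vii → no match

i, ii, iii, v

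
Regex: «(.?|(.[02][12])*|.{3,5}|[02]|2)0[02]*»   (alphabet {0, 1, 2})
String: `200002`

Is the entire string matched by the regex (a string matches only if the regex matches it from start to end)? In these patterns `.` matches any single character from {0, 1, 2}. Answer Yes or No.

Yes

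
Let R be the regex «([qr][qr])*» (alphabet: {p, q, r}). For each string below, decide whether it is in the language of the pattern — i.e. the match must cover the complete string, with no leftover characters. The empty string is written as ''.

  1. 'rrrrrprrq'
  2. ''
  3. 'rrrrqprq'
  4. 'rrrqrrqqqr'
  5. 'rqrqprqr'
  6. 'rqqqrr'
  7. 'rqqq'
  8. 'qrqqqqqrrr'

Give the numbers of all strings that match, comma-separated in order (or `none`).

2, 4, 6, 7, 8

1 → no match
2 → match
3 → no match
4 → match
5 → no match
6 → match
7 → match
8 → match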